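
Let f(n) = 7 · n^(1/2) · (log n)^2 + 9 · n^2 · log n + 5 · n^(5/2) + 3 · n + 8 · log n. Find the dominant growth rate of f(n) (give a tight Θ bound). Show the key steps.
f(n) ∈ Θ(n^(5/2))

Compare the terms by growth order. For large n, n^a · (log n)^b dominates n^a' · (log n)^b' iff a > a', or (a = a' and b > b'). Ranking the 5 terms shows the dominant one is 5 · n^(5/2). Hence f(n) ∈ Θ(n^(5/2)).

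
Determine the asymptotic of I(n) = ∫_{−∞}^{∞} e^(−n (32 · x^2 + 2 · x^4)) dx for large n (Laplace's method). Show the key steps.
I(n) ~ sqrt(π/(32n))

φ(x) = 32 · x^2 + 2 · x^4 has its unique global minimum at x* = 0 (since φ'(x) = 64x + 8x^3 = 0 only at x = 0 for real x with both coefficients positive, and φ → ∞ as |x| → ∞). At x* = 0, φ(0) = 0 and φ''(0) = 64. Laplace's method then gives
  I(n) ~ sqrt(2π / (n · φ''(0))) · e^(−n φ(0)) = sqrt(2π / (64n)) = sqrt(π/(32n)).
The 2 · x^4 term contributes only at subleading order (an O(1/n) relative correction).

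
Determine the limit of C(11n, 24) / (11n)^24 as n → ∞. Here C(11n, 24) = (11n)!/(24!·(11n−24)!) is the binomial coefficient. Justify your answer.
lim = 1/24! = 1/620448401733239439360000

With N = 11n → ∞: C(N, 24) / N^24 = [N(N−1)…(N−23)] / (24! · N^24) = (1/24!) · 1 · (1 − 1/(11n)) · … · (1 − 23/(11n)). Each factor → 1 as N → ∞, so the limit is 1/24! = 1/620448401733239439360000.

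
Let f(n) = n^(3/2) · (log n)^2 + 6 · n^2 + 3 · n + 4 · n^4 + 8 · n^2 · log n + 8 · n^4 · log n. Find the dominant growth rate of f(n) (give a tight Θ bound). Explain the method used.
f(n) ∈ Θ(n^4 · log n)

Compare the terms by growth order. For large n, n^a · (log n)^b dominates n^a' · (log n)^b' iff a > a', or (a = a' and b > b'). Ranking the 6 terms shows the dominant one is 8 · n^4 · log n. Hence f(n) ∈ Θ(n^4 · log n).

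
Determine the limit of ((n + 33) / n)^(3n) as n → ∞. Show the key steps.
lim = e^99

Rewrite as (1 + 33/n)^(3n). By the standard limit (1 + x/n)^n → e^x, we have (1 + 33/n)^n → e^33, and raising to the 3rd power gives e^99.
More precisely, ln[(1 + 33/n)^(3n)] = 3n · ln(1 + 33/n) = 3n · (33/n + O(1/n^2)) = 99 + O(1/n) → 99.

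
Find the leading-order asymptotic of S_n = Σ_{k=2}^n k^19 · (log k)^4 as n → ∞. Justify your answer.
S_n ~ n^20 · (log n)^4 / 20

By integral comparison, S_n = ∫_1^n x^19 · (log x)^4 dx + O(n^19 · (log n)^4). For the integral, the leading term of ∫_1^n x^19 (log x)^4 dx is n^20/20 · (log n)^4 (by repeated integration by parts; each step lowers the log-exponent and produces a relatively O(1/log n) correction). Hence S_n ~ n^20 · (log n)^4 / 20.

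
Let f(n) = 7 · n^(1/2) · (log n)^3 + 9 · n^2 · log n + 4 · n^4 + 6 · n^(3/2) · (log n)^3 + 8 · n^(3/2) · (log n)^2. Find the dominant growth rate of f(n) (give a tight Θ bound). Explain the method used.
f(n) ∈ Θ(n^4)

Compare the terms by growth order. For large n, n^a · (log n)^b dominates n^a' · (log n)^b' iff a > a', or (a = a' and b > b'). Ranking the 5 terms shows the dominant one is 4 · n^4. Hence f(n) ∈ Θ(n^4).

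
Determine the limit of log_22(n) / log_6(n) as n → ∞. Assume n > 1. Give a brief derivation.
lim = ln(6) / ln(22) = log_22(6)

Change of base: log_22(n) = ln n / ln 22 and log_6(n) = ln n / ln 6. The ratio is (ln n / ln 22) · (ln 6 / ln n) = ln 6 / ln 22, a constant independent of n. So the limit is ln 6 / ln 22 = log_22(6).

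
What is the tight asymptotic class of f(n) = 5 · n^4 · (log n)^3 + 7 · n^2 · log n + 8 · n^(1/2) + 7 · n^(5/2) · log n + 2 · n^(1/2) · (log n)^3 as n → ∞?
f(n) ∈ Θ(n^4 · (log n)^3)

Compare the terms by growth order. For large n, n^a · (log n)^b dominates n^a' · (log n)^b' iff a > a', or (a = a' and b > b'). Ranking the 5 terms shows the dominant one is 5 · n^4 · (log n)^3. Hence f(n) ∈ Θ(n^4 · (log n)^3).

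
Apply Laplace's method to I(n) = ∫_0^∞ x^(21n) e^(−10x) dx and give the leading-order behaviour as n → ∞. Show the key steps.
I(n) ~ (sqrt(2π·21n) / 10) · (21n/(10e))^(21n)

Write the integrand as exp(21n ln x − 10x) and set f(x) = 21n ln x − 10x. Then f'(x) = 21n/x − 10 = 0 at x* = 21n/10, and f''(x*) = −21n/x*^2 = −10^2/(21n). Laplace's method (interior maximum) gives
  I(n) ~ e^(f(x*)) · sqrt(2π / |f''(x*)|)
        = exp(21n ln(21n/10) − 21n) · sqrt(2π · 21n / 10^2)
        = (21n/10)^(21n) e^(−21n) · sqrt(2π·21n) / 10
        = (sqrt(2π·21n) / 10) · (21n/(10e))^(21n).
This matches Γ(21n+1)/10^(21n+1) with Stirling applied to Γ.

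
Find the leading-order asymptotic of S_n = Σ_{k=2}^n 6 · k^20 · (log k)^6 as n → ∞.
S_n ~ 2 · n^21 · (log n)^6 / 7

By integral comparison, S_n = ∫_1^n 6 · x^20 · (log x)^6 dx + O(n^20 · (log n)^6). For the integral, the leading term of ∫_1^n x^20 (log x)^6 dx is n^21/21 · (log n)^6 (by repeated integration by parts; each step lowers the log-exponent and produces a relatively O(1/log n) correction). Hence S_n ~ 2 · n^21 · (log n)^6 / 7.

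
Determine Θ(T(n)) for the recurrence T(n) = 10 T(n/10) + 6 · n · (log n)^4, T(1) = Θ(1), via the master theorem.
T(n) = Θ(n · (log n)^5)

Here log_10 10 = 1 and f(n) = 6 · n · (log n)^4 = Θ(n^(log_10 10) · (log n)^4). This is the extended Case 2 of the master theorem (f matches the critical exponent up to log factors), giving T(n) = Θ(n^(log_10 10) · (log n)^(4+1)) = Θ(n · (log n)^5).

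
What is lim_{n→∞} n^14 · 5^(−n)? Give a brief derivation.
lim = 0

Exponentials with base > 1 dominate every fixed polynomial: for any fixed c, n^c / 5^n → 0 as n → ∞ (e.g. by the ratio test, or by writing 5^n = e^(n ln 5) and noting e^(n ln 5) / n^c → ∞). Hence n^14 · 5^(−n) = n^14 / 5^n → 0.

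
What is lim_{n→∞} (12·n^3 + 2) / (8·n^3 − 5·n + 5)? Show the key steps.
lim = 12/8 = 3/2

For large n the leading n^3 terms dominate both numerator and denominator. Dividing top and bottom by n^3, every other term tends to 0, leaving 12/8 = 3/2.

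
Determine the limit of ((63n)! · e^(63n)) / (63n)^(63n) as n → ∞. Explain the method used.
lim = ∞

Stirling: (63n)! ~ sqrt(2π·63n) · (63n/e)^(63n). Hence
  (63n)! · e^(63n) / (63n)^(63n) ~ sqrt(2π·63n) = sqrt(2π·63) · sqrt(n) → ∞.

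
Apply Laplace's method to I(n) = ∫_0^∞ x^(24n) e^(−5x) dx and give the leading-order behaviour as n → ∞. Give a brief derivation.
I(n) ~ (sqrt(2π·24n) / 5) · (24n/(5e))^(24n)

Write the integrand as exp(24n ln x − 5x) and set f(x) = 24n ln x − 5x. Then f'(x) = 24n/x − 5 = 0 at x* = 24n/5, and f''(x*) = −24n/x*^2 = −5^2/(24n). Laplace's method (interior maximum) gives
  I(n) ~ e^(f(x*)) · sqrt(2π / |f''(x*)|)
        = exp(24n ln(24n/5) − 24n) · sqrt(2π · 24n / 5^2)
        = (24n/5)^(24n) e^(−24n) · sqrt(2π·24n) / 5
        = (sqrt(2π·24n) / 5) · (24n/(5e))^(24n).
This matches Γ(24n+1)/5^(24n+1) with Stirling applied to Γ.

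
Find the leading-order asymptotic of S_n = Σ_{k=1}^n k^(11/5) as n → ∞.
S_n ~ (5/16) · n^(16/5)

Integral comparison: Σ_{k=1}^n k^(11/5) = ∫_0^n x^(11/5) dx + O(n^(11/5)). The integral is n^(1 + 11/5) / (1 + 11/5) = n^((11+5)/5) / ((11+5)/5) = (5/16) · n^(16/5).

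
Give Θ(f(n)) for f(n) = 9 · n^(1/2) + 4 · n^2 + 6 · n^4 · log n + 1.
f(n) ∈ Θ(n^4 · log n)

Compare the terms by growth order. For large n, n^a · (log n)^b dominates n^a' · (log n)^b' iff a > a', or (a = a' and b > b'). Ranking the 4 terms shows the dominant one is 6 · n^4 · log n. Hence f(n) ∈ Θ(n^4 · log n).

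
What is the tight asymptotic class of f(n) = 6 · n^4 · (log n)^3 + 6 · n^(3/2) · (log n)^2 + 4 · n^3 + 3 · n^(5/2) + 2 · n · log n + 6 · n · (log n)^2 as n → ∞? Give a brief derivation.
f(n) ∈ Θ(n^4 · (log n)^3)

Compare the terms by growth order. For large n, n^a · (log n)^b dominates n^a' · (log n)^b' iff a > a', or (a = a' and b > b'). Ranking the 6 terms shows the dominant one is 6 · n^4 · (log n)^3. Hence f(n) ∈ Θ(n^4 · (log n)^3).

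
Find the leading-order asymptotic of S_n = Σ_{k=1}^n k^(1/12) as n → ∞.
S_n ~ (12/13) · n^(13/12)

Integral comparison: Σ_{k=1}^n k^(1/12) = ∫_0^n x^(1/12) dx + O(n^(1/12)). The integral is n^(1 + 1/12) / (1 + 1/12) = n^((1+12)/12) / ((1+12)/12) = (12/13) · n^(13/12).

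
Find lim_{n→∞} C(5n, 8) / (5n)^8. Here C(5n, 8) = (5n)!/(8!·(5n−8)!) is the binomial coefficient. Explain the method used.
lim = 1/8! = 1/40320

With N = 5n → ∞: C(N, 8) / N^8 = [N(N−1)…(N−7)] / (8! · N^8) = (1/8!) · 1 · (1 − 1/(5n)) · … · (1 − 7/(5n)). Each factor → 1 as N → ∞, so the limit is 1/8! = 1/40320.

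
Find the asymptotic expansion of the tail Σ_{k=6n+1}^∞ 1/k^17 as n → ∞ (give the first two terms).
Σ_{k>6n} 1/k^17 = 1/(16 · (6n)^16) − 1/(2 · (6n)^17) + O(1/(6n)^18)

Compare to the integral: ∫_{6n}^∞ x^(−17) dx = [−x^(−16)/16]_{6n}^∞ = 1/((17−1)·(6n)^16). The Euler-Maclaurin correction adds −f(6n)/2 = −1/(2·(6n)^17). Euler-Maclaurin then gives
  Σ_{k>6n} 1/k^17 = ∫_{6n}^∞ dx/x^17 − 1/(2·(6n)^17) + O(1/(6n)^18).
(Equivalently this is ζ(17) − Σ_{k≤6n} 1/k^17.)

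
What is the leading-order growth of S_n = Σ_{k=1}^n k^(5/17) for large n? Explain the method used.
S_n ~ (17/22) · n^(22/17)

Integral comparison: Σ_{k=1}^n k^(5/17) = ∫_0^n x^(5/17) dx + O(n^(5/17)). The integral is n^(1 + 5/17) / (1 + 5/17) = n^((5+17)/17) / ((5+17)/17) = (17/22) · n^(22/17).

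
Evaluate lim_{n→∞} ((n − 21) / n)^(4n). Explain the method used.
lim = e^(−84)

Rewrite as (1 − 21/n)^(4n). By the standard limit (1 + x/n)^n → e^x, we have (1 − 21/n)^n → e^(−21), and raising to the 4th power gives e^(−84).
More precisely, ln[(1 − 21/n)^(4n)] = 4n · ln(1 − 21/n) = 4n · (-21/n + O(1/n^2)) = -84 + O(1/n) → -84.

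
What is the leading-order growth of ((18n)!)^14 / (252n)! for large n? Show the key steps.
((18n)!)^14/(252n)! ~ ((2π·18n)^(13/2) / sqrt(14)) · 14^(−14·18n)  →  0

Write N = 18n. Stirling: N! ~ sqrt(2π N)(N/e)^N and (14N)! ~ sqrt(2π·14N)·(14N/e)^(14N).
  (N!)^14/(14N)! ~ (2π N)^(14/2) (N/e)^(14N) / [sqrt(2π·14N) (14N/e)^(14N)]
     = (2π N)^(14/2) / sqrt(2π·14N) · (N/(14N))^(14N)
     = (2π N)^((14−1)/2) / sqrt(14) · 14^(−14N).
Since 14^14 > 1, the factor 14^(−14N) decays exponentially, so the ratio → 0. Substituting N = 18n gives the stated form.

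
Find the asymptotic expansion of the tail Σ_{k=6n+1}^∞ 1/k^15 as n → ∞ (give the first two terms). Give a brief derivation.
Σ_{k>6n} 1/k^15 = 1/(14 · (6n)^14) − 1/(2 · (6n)^15) + O(1/(6n)^16)

Compare to the integral: ∫_{6n}^∞ x^(−15) dx = [−x^(−14)/14]_{6n}^∞ = 1/((15−1)·(6n)^14). The Euler-Maclaurin correction adds −f(6n)/2 = −1/(2·(6n)^15). Euler-Maclaurin then gives
  Σ_{k>6n} 1/k^15 = ∫_{6n}^∞ dx/x^15 − 1/(2·(6n)^15) + O(1/(6n)^16).
(Equivalently this is ζ(15) − Σ_{k≤6n} 1/k^15.)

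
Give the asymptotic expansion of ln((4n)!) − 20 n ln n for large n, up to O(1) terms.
ln((4n)!) − 20 n ln n = −16 n ln n + 4(ln 4 − 1) n + (1/2) ln(2π·4n) + O(1/n)

Stirling: ln((4n)!) = 4n ln(4n) − 4n + (1/2) ln(2π·4n) + O(1/n).
Expand 4n ln(4n) = 4n (ln n + ln 4) = 4n ln n + 4n ln 4.
Subtract 20n ln n: leading term is (4 − 20) n ln n = −16 n ln n. The next term is 4n ln 4 − 4n = 4(ln 4 − 1) n. Then the (1/2) ln(2π·4n) correction.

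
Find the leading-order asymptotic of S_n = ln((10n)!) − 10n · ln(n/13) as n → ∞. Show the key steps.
S_n ~ 10n · (ln 130 − 1) + O(ln n)

Stirling: ln((10n)!) = 10n ln(10n) − 10n + O(ln n).
  S_n = 10n ln(10n) − 10n − 10n ln(n/13) + O(ln n)
      = 10n ln(10n) − 10n ln n + 10n ln 13 − 10n + O(ln n)
      = 10n ln 10 + 10n ln 13 − 10n + O(ln n)
      = 10n (ln 130 − 1) + O(ln n).
Numerically ln(130) − 1 ≈ 3.8675.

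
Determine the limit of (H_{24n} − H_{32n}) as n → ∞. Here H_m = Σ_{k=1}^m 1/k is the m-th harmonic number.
lim = ln(24/32) = ln(3/4)

Euler-Maclaurin gives H_m = ln m + γ + 1/(2m) + O(1/m^2). The γ and O(1/m) terms cancel in the difference:
  H_{24n} − H_{32n} = ln(24n) − ln(32n) + O(1/n) = ln(24/32) + O(1/n).
Hence the limit is ln(24/32) = ln(3/4).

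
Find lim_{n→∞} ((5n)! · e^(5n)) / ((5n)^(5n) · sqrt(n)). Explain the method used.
lim = sqrt(2π·5)

Stirling: (5n)! ~ sqrt(2π·5n) · (5n/e)^(5n). Hence
  (5n)! · e^(5n) / (5n)^(5n) ~ sqrt(2π·5n).
Dividing by sqrt(n): sqrt(2π·5n) / sqrt(n) = sqrt(2π·5) · n^((1−1)/2), so the limit is sqrt(2π·5).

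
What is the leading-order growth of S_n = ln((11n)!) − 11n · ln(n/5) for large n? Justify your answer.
S_n ~ 11n · (ln 55 − 1) + O(ln n)

Stirling: ln((11n)!) = 11n ln(11n) − 11n + O(ln n).
  S_n = 11n ln(11n) − 11n − 11n ln(n/5) + O(ln n)
      = 11n ln(11n) − 11n ln n + 11n ln 5 − 11n + O(ln n)
      = 11n ln 11 + 11n ln 5 − 11n + O(ln n)
      = 11n (ln 55 − 1) + O(ln n).
Numerically ln(55) − 1 ≈ 3.0073.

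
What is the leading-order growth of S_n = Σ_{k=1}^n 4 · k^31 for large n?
S_n ~ n^32 / 8

By integral comparison (Euler-Maclaurin), Σ_{k=1}^n 4 · k^31 = 4 · ∫_0^n x^31 dx + O(n^31) = 4 · n^32/32 = n^32 / 8 + O(n^31). (Equivalently, Faulhaber's formula gives the same leading term.)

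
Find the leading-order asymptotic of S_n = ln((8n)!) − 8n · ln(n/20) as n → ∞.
S_n ~ 8n · (ln 160 − 1) + O(ln n)

Stirling: ln((8n)!) = 8n ln(8n) − 8n + O(ln n).
  S_n = 8n ln(8n) − 8n − 8n ln(n/20) + O(ln n)
      = 8n ln(8n) − 8n ln n + 8n ln 20 − 8n + O(ln n)
      = 8n ln 8 + 8n ln 20 − 8n + O(ln n)
      = 8n (ln 160 − 1) + O(ln n).
Numerically ln(160) − 1 ≈ 4.0752.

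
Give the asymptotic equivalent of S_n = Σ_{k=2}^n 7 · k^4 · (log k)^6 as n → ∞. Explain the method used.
S_n ~ 7 · n^5 · (log n)^6 / 5

By integral comparison, S_n = ∫_1^n 7 · x^4 · (log x)^6 dx + O(n^4 · (log n)^6). For the integral, the leading term of ∫_1^n x^4 (log x)^6 dx is n^5/5 · (log n)^6 (by repeated integration by parts; each step lowers the log-exponent and produces a relatively O(1/log n) correction). Hence S_n ~ 7 · n^5 · (log n)^6 / 5.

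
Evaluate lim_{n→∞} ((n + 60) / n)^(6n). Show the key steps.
lim = e^360

Rewrite as (1 + 60/n)^(6n). By the standard limit (1 + x/n)^n → e^x, we have (1 + 60/n)^n → e^60, and raising to the 6th power gives e^360.
More precisely, ln[(1 + 60/n)^(6n)] = 6n · ln(1 + 60/n) = 6n · (60/n + O(1/n^2)) = 360 + O(1/n) → 360.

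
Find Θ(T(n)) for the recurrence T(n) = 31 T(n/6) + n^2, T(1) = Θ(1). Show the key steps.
T(n) = Θ(n^2)

log_6 31 ≈ 1.917. f(n) = n^2 dominates n^(log_6 31) since 2 > 1.917, and the regularity condition a·f(n/b) = 31·(n/6)^2 = (31/36)·n^2 ≤ c·f(n) holds with c = 31/36 ≈ 0.861 < 1. So this is Case 3: T(n) = Θ(f(n)) = Θ(n^2).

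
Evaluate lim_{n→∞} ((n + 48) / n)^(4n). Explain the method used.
lim = e^192

Rewrite as (1 + 48/n)^(4n). By the standard limit (1 + x/n)^n → e^x, we have (1 + 48/n)^n → e^48, and raising to the 4th power gives e^192.
More precisely, ln[(1 + 48/n)^(4n)] = 4n · ln(1 + 48/n) = 4n · (48/n + O(1/n^2)) = 192 + O(1/n) → 192.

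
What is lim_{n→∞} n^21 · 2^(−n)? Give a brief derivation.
lim = 0

Exponentials with base > 1 dominate every fixed polynomial: for any fixed c, n^c / 2^n → 0 as n → ∞ (e.g. by the ratio test, or by writing 2^n = e^(n ln 2) and noting e^(n ln 2) / n^c → ∞). Hence n^21 · 2^(−n) = n^21 / 2^n → 0.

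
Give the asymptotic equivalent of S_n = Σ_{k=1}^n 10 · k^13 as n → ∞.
S_n ~ 5 · n^14 / 7

By integral comparison (Euler-Maclaurin), Σ_{k=1}^n 10 · k^13 = 10 · ∫_0^n x^13 dx + O(n^13) = 10 · n^14/14 = 5 · n^14 / 7 + O(n^13). (Equivalently, Faulhaber's formula gives the same leading term.)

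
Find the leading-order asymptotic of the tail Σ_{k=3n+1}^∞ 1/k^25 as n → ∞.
Σ_{k>3n} 1/k^25 ~ 1/(24 · (3n)^24)

Compare to the integral: ∫_{3n}^∞ x^(−25) dx = [−x^(−24)/24]_{3n}^∞ = 1/((25−1)·(3n)^24). Euler-Maclaurin then gives
  Σ_{k>3n} 1/k^25 = ∫_{3n}^∞ dx/x^25 − 1/(2·(3n)^25) + O(1/(3n)^26).
(Equivalently this is ζ(25) − Σ_{k≤3n} 1/k^25.)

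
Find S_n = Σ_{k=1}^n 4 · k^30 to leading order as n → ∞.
S_n ~ 4 · n^31 / 31

By integral comparison (Euler-Maclaurin), Σ_{k=1}^n 4 · k^30 = 4 · ∫_0^n x^30 dx + O(n^30) = 4 · n^31/31 + O(n^30). (Equivalently, Faulhaber's formula gives the same leading term.)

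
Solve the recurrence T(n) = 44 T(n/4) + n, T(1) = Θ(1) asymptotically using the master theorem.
T(n) = Θ(n^(log_4 44))

Master theorem: compare f(n) = n to n^(log_4 44) where log_4 44 ≈ 2.730. Since 1 < log_4 44, we have f(n) = O(n^(log_4 44 − ε)) for some ε > 0 — Case 1. Hence T(n) = Θ(n^(log_4 44)).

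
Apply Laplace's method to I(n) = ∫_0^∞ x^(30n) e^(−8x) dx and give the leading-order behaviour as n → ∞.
I(n) ~ (sqrt(2π·30n) / 8) · (30n/(8e))^(30n)

Write the integrand as exp(30n ln x − 8x) and set f(x) = 30n ln x − 8x. Then f'(x) = 30n/x − 8 = 0 at x* = 30n/8, and f''(x*) = −30n/x*^2 = −8^2/(30n). Laplace's method (interior maximum) gives
  I(n) ~ e^(f(x*)) · sqrt(2π / |f''(x*)|)
        = exp(30n ln(30n/8) − 30n) · sqrt(2π · 30n / 8^2)
        = (30n/8)^(30n) e^(−30n) · sqrt(2π·30n) / 8
        = (sqrt(2π·30n) / 8) · (30n/(8e))^(30n).
This matches Γ(30n+1)/8^(30n+1) with Stirling applied to Γ.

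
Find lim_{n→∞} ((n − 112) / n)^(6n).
lim = e^(−672)

Rewrite as (1 − 112/n)^(6n). By the standard limit (1 + x/n)^n → e^x, we have (1 − 112/n)^n → e^(−112), and raising to the 6th power gives e^(−672).
More precisely, ln[(1 − 112/n)^(6n)] = 6n · ln(1 − 112/n) = 6n · (-112/n + O(1/n^2)) = -672 + O(1/n) → -672.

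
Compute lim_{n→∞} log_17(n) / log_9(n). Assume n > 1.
lim = ln(9) / ln(17) = log_17(9)

Change of base: log_17(n) = ln n / ln 17 and log_9(n) = ln n / ln 9. The ratio is (ln n / ln 17) · (ln 9 / ln n) = ln 9 / ln 17, a constant independent of n. So the limit is ln 9 / ln 17 = log_17(9).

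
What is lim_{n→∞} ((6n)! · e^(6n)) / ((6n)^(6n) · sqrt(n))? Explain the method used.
lim = sqrt(2π·6)

Stirling: (6n)! ~ sqrt(2π·6n) · (6n/e)^(6n). Hence
  (6n)! · e^(6n) / (6n)^(6n) ~ sqrt(2π·6n).
Dividing by sqrt(n): sqrt(2π·6n) / sqrt(n) = sqrt(2π·6) · n^((1−1)/2), so the limit is sqrt(2π·6).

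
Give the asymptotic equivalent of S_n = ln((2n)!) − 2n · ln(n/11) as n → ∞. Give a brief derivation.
S_n ~ 2n · (ln 22 − 1) + O(ln n)

Stirling: ln((2n)!) = 2n ln(2n) − 2n + O(ln n).
  S_n = 2n ln(2n) − 2n − 2n ln(n/11) + O(ln n)
      = 2n ln(2n) − 2n ln n + 2n ln 11 − 2n + O(ln n)
      = 2n ln 2 + 2n ln 11 − 2n + O(ln n)
      = 2n (ln 22 − 1) + O(ln n).
Numerically ln(22) − 1 ≈ 2.0910.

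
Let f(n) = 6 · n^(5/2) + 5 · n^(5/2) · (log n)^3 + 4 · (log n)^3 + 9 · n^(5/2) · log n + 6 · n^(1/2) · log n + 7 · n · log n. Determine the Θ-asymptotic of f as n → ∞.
f(n) ∈ Θ(n^(5/2) · (log n)^3)

Compare the terms by growth order. For large n, n^a · (log n)^b dominates n^a' · (log n)^b' iff a > a', or (a = a' and b > b'). Ranking the 6 terms shows the dominant one is 5 · n^(5/2) · (log n)^3. Hence f(n) ∈ Θ(n^(5/2) · (log n)^3).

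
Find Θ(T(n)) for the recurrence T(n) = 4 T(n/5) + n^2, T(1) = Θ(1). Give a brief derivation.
T(n) = Θ(n^2)

log_5 4 ≈ 0.861. f(n) = n^2 dominates n^(log_5 4) since 2 > 0.861, and the regularity condition a·f(n/b) = 4·(n/5)^2 = (4/25)·n^2 ≤ c·f(n) holds with c = 4/25 ≈ 0.16 < 1. So this is Case 3: T(n) = Θ(f(n)) = Θ(n^2).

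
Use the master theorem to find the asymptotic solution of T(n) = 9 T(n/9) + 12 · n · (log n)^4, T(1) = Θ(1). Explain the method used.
T(n) = Θ(n · (log n)^5)

Here log_9 9 = 1 and f(n) = 12 · n · (log n)^4 = Θ(n^(log_9 9) · (log n)^4). This is the extended Case 2 of the master theorem (f matches the critical exponent up to log factors), giving T(n) = Θ(n^(log_9 9) · (log n)^(4+1)) = Θ(n · (log n)^5).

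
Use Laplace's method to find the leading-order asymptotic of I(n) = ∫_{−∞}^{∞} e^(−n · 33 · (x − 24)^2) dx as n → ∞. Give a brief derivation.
I(n) = sqrt(π/(33n))

Here φ(x) = 33 · (x − 24)^2 has its unique minimum at x* = 24 with φ(x*) = 0 and φ''(x*) = 66. Laplace's method gives
  I(n) ~ e^(−n φ(x*)) · sqrt(2π / (n · φ''(x*))) = sqrt(2π / (66n)) = sqrt(π/(33n)).
This is exact: substituting u = (x − 24)·sqrt(33n) gives I(n) = (1/sqrt(33n)) ∫_{−∞}^{∞} e^(−u^2) du = sqrt(π/(33n)).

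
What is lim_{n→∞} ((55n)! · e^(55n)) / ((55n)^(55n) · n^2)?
lim = 0

Stirling: (55n)! ~ sqrt(2π·55n) · (55n/e)^(55n). Hence
  (55n)! · e^(55n) / (55n)^(55n) ~ sqrt(2π·55n).
Dividing by n^2: sqrt(2π·55n) / n^2 = sqrt(2π·55) · n^((1−4)/2), so the expression behaves like sqrt(2π·55) · n^((1−4)/2) → 0.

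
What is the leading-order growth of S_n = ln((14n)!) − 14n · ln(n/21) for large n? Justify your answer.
S_n ~ 14n · (ln 294 − 1) + O(ln n)

Stirling: ln((14n)!) = 14n ln(14n) − 14n + O(ln n).
  S_n = 14n ln(14n) − 14n − 14n ln(n/21) + O(ln n)
      = 14n ln(14n) − 14n ln n + 14n ln 21 − 14n + O(ln n)
      = 14n ln 14 + 14n ln 21 − 14n + O(ln n)
      = 14n (ln 294 − 1) + O(ln n).
Numerically ln(294) − 1 ≈ 4.6836.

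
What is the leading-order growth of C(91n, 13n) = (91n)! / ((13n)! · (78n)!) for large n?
C(91n, 13n) ~ (823543/46656)^(13n) · sqrt(7/(12π·13n))

Write N = 13n. Apply Stirling to each factorial:
  (7N)! ~ sqrt(2π·7N) · (7N/e)^(7N),
  N! ~ sqrt(2π N) · (N/e)^N,
  (6N)! ~ sqrt(2π·6N) · (6N/e)^(6N).
The exponential factors combine to (7N)^(7N) / (N^N · (6N)^(6N)) = 7^(7N)/6^(6N) = (7^7/6^6)^N = (823543/46656)^N.
The square-root prefactors combine to sqrt(2π·7N) / (sqrt(2π N)·sqrt(2π·6N)) = sqrt(7 / (2π·6·N)) = sqrt(7/(12π·13n)).
Substituting N = 13n: C(91n, 13n) ~ (823543/46656)^(13n) · sqrt(7/(12π·13n)).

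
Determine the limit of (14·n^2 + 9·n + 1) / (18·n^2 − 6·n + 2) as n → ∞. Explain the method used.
lim = 14/18 = 7/9

For large n the leading n^2 terms dominate both numerator and denominator. Dividing top and bottom by n^2, every other term tends to 0, leaving 14/18 = 7/9.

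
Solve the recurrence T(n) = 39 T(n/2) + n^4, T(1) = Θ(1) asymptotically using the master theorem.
T(n) = Θ(n^(log_2 39))

Master theorem: compare f(n) = n^4 to n^(log_2 39) where log_2 39 ≈ 5.285. Since 4 < log_2 39, we have f(n) = O(n^(log_2 39 − ε)) for some ε > 0 — Case 1. Hence T(n) = Θ(n^(log_2 39)).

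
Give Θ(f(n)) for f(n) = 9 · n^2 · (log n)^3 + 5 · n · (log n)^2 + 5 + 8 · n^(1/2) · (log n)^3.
f(n) ∈ Θ(n^2 · (log n)^3)

Compare the terms by growth order. For large n, n^a · (log n)^b dominates n^a' · (log n)^b' iff a > a', or (a = a' and b > b'). Ranking the 4 terms shows the dominant one is 9 · n^2 · (log n)^3. Hence f(n) ∈ Θ(n^2 · (log n)^3).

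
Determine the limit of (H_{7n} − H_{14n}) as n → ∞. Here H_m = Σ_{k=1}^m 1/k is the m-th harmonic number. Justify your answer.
lim = ln(7/14) = −ln 2

Euler-Maclaurin gives H_m = ln m + γ + 1/(2m) + O(1/m^2). The γ and O(1/m) terms cancel in the difference:
  H_{7n} − H_{14n} = ln(7n) − ln(14n) + O(1/n) = ln(7/14) + O(1/n).
Hence the limit is ln(7/14) = −ln 2.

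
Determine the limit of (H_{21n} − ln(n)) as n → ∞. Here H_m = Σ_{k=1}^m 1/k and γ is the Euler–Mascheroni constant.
lim = ln 21 + γ

By Euler-Maclaurin, H_m = ln m + γ + O(1/m). So
  H_{21n} − ln(n) = ln(21n) + γ − ln(n) + O(1/n)
                       = ln(21/1) + γ + O(1/n).
Hence the limit is ln(21/1) + γ.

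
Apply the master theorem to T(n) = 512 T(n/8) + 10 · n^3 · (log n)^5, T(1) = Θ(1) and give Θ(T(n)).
T(n) = Θ(n^3 · (log n)^6)

Here log_8 512 = 3 and f(n) = 10 · n^3 · (log n)^5 = Θ(n^(log_8 512) · (log n)^5). This is the extended Case 2 of the master theorem (f matches the critical exponent up to log factors), giving T(n) = Θ(n^(log_8 512) · (log n)^(5+1)) = Θ(n^3 · (log n)^6).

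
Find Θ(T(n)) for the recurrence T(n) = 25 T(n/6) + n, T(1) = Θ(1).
T(n) = Θ(n^(log_6 25))

Master theorem: compare f(n) = n to n^(log_6 25) where log_6 25 ≈ 1.796. Since 1 < log_6 25, we have f(n) = O(n^(log_6 25 − ε)) for some ε > 0 — Case 1. Hence T(n) = Θ(n^(log_6 25)).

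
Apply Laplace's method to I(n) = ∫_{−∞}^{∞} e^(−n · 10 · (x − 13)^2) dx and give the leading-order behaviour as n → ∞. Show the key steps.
I(n) = sqrt(π/(10n))

Here φ(x) = 10 · (x − 13)^2 has its unique minimum at x* = 13 with φ(x*) = 0 and φ''(x*) = 20. Laplace's method gives
  I(n) ~ e^(−n φ(x*)) · sqrt(2π / (n · φ''(x*))) = sqrt(2π / (20n)) = sqrt(π/(10n)).
This is exact: substituting u = (x − 13)·sqrt(10n) gives I(n) = (1/sqrt(10n)) ∫_{−∞}^{∞} e^(−u^2) du = sqrt(π/(10n)).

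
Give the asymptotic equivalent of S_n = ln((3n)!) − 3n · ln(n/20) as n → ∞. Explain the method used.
S_n ~ 3n · (ln 60 − 1) + O(ln n)

Stirling: ln((3n)!) = 3n ln(3n) − 3n + O(ln n).
  S_n = 3n ln(3n) − 3n − 3n ln(n/20) + O(ln n)
      = 3n ln(3n) − 3n ln n + 3n ln 20 − 3n + O(ln n)
      = 3n ln 3 + 3n ln 20 − 3n + O(ln n)
      = 3n (ln 60 − 1) + O(ln n).
Numerically ln(60) − 1 ≈ 3.0943.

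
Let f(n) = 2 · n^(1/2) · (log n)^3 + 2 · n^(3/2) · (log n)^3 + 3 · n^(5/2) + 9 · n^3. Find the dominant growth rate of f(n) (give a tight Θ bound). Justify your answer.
f(n) ∈ Θ(n^3)

Compare the terms by growth order. For large n, n^a · (log n)^b dominates n^a' · (log n)^b' iff a > a', or (a = a' and b > b'). Ranking the 4 terms shows the dominant one is 9 · n^3. Hence f(n) ∈ Θ(n^3).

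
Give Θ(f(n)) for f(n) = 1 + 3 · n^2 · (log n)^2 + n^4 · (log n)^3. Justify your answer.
f(n) ∈ Θ(n^4 · (log n)^3)

Compare the terms by growth order. For large n, n^a · (log n)^b dominates n^a' · (log n)^b' iff a > a', or (a = a' and b > b'). Ranking the 3 terms shows the dominant one is n^4 · (log n)^3. Hence f(n) ∈ Θ(n^4 · (log n)^3).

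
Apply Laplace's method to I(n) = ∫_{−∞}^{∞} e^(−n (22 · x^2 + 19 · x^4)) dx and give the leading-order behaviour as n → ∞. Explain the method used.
I(n) ~ sqrt(π/(22n))

φ(x) = 22 · x^2 + 19 · x^4 has its unique global minimum at x* = 0 (since φ'(x) = 44x + 76x^3 = 0 only at x = 0 for real x with both coefficients positive, and φ → ∞ as |x| → ∞). At x* = 0, φ(0) = 0 and φ''(0) = 44. Laplace's method then gives
  I(n) ~ sqrt(2π / (n · φ''(0))) · e^(−n φ(0)) = sqrt(2π / (44n)) = sqrt(π/(22n)).
The 19 · x^4 term contributes only at subleading order (an O(1/n) relative correction).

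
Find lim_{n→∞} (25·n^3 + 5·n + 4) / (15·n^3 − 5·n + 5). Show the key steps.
lim = 25/15 = 5/3

For large n the leading n^3 terms dominate both numerator and denominator. Dividing top and bottom by n^3, every other term tends to 0, leaving 25/15 = 5/3.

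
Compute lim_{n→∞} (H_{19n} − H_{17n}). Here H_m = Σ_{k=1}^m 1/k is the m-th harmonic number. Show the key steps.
lim = ln(19/17)

Euler-Maclaurin gives H_m = ln m + γ + 1/(2m) + O(1/m^2). The γ and O(1/m) terms cancel in the difference:
  H_{19n} − H_{17n} = ln(19n) − ln(17n) + O(1/n) = ln(19/17) + O(1/n).
Hence the limit is ln(19/17).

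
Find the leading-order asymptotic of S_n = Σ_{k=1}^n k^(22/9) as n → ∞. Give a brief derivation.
S_n ~ (9/31) · n^(31/9)

Integral comparison: Σ_{k=1}^n k^(22/9) = ∫_0^n x^(22/9) dx + O(n^(22/9)). The integral is n^(1 + 22/9) / (1 + 22/9) = n^((22+9)/9) / ((22+9)/9) = (9/31) · n^(31/9).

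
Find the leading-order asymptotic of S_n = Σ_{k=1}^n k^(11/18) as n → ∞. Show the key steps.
S_n ~ (18/29) · n^(29/18)

Integral comparison: Σ_{k=1}^n k^(11/18) = ∫_0^n x^(11/18) dx + O(n^(11/18)). The integral is n^(1 + 11/18) / (1 + 11/18) = n^((11+18)/18) / ((11+18)/18) = (18/29) · n^(29/18).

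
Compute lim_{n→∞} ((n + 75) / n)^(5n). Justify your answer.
lim = e^375

Rewrite as (1 + 75/n)^(5n). By the standard limit (1 + x/n)^n → e^x, we have (1 + 75/n)^n → e^75, and raising to the 5th power gives e^375.
More precisely, ln[(1 + 75/n)^(5n)] = 5n · ln(1 + 75/n) = 5n · (75/n + O(1/n^2)) = 375 + O(1/n) → 375.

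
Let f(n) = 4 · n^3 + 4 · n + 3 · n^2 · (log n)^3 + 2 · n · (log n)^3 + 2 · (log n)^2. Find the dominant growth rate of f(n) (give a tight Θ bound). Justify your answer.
f(n) ∈ Θ(n^3)

Compare the terms by growth order. For large n, n^a · (log n)^b dominates n^a' · (log n)^b' iff a > a', or (a = a' and b > b'). Ranking the 5 terms shows the dominant one is 4 · n^3. Hence f(n) ∈ Θ(n^3).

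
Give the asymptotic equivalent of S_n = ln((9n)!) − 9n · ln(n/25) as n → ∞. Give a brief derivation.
S_n ~ 9n · (ln 225 − 1) + O(ln n)

Stirling: ln((9n)!) = 9n ln(9n) − 9n + O(ln n).
  S_n = 9n ln(9n) − 9n − 9n ln(n/25) + O(ln n)
      = 9n ln(9n) − 9n ln n + 9n ln 25 − 9n + O(ln n)
      = 9n ln 9 + 9n ln 25 − 9n + O(ln n)
      = 9n (ln 225 − 1) + O(ln n).
Numerically ln(225) − 1 ≈ 4.4161.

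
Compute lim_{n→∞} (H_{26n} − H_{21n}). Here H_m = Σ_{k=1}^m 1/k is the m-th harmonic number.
lim = ln(26/21)

Euler-Maclaurin gives H_m = ln m + γ + 1/(2m) + O(1/m^2). The γ and O(1/m) terms cancel in the difference:
  H_{26n} − H_{21n} = ln(26n) − ln(21n) + O(1/n) = ln(26/21) + O(1/n).
Hence the limit is ln(26/21).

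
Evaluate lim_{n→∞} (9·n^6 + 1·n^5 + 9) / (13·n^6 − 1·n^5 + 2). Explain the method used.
lim = 9/13

For large n the leading n^6 terms dominate both numerator and denominator. Dividing top and bottom by n^6, every other term tends to 0, leaving 9/13.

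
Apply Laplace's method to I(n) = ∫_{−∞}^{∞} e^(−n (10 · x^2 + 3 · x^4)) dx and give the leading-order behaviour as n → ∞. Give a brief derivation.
I(n) ~ sqrt(π/(10n))

φ(x) = 10 · x^2 + 3 · x^4 has its unique global minimum at x* = 0 (since φ'(x) = 20x + 12x^3 = 0 only at x = 0 for real x with both coefficients positive, and φ → ∞ as |x| → ∞). At x* = 0, φ(0) = 0 and φ''(0) = 20. Laplace's method then gives
  I(n) ~ sqrt(2π / (n · φ''(0))) · e^(−n φ(0)) = sqrt(2π / (20n)) = sqrt(π/(10n)).
The 3 · x^4 term contributes only at subleading order (an O(1/n) relative correction).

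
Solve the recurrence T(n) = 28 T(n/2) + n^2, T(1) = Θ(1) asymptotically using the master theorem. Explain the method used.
T(n) = Θ(n^(log_2 28))

Master theorem: compare f(n) = n^2 to n^(log_2 28) where log_2 28 ≈ 4.807. Since 2 < log_2 28, we have f(n) = O(n^(log_2 28 − ε)) for some ε > 0 — Case 1. Hence T(n) = Θ(n^(log_2 28)).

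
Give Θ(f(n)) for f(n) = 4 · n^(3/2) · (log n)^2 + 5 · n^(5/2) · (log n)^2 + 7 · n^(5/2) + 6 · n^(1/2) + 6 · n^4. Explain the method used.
f(n) ∈ Θ(n^4)

Compare the terms by growth order. For large n, n^a · (log n)^b dominates n^a' · (log n)^b' iff a > a', or (a = a' and b > b'). Ranking the 5 terms shows the dominant one is 6 · n^4. Hence f(n) ∈ Θ(n^4).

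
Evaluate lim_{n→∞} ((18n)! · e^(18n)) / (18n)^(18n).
lim = ∞

Stirling: (18n)! ~ sqrt(2π·18n) · (18n/e)^(18n). Hence
  (18n)! · e^(18n) / (18n)^(18n) ~ sqrt(2π·18n) = sqrt(2π·18) · sqrt(n) → ∞.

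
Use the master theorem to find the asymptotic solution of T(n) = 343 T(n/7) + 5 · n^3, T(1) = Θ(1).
T(n) = Θ(n^3 log n)

log_7 343 = 3, and f(n) = 5 · n^3 = Θ(n^(log_7 343)). This is Case 2 of the master theorem: T(n) = Θ(f(n) · log n) = Θ(n^3 log n).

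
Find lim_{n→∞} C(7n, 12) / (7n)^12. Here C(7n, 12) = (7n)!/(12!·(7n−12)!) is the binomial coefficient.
lim = 1/12! = 1/479001600

With N = 7n → ∞: C(N, 12) / N^12 = [N(N−1)…(N−11)] / (12! · N^12) = (1/12!) · 1 · (1 − 1/(7n)) · … · (1 − 11/(7n)). Each factor → 1 as N → ∞, so the limit is 1/12! = 1/479001600.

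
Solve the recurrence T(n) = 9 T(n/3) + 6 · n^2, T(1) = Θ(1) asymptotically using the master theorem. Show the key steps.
T(n) = Θ(n^2 log n)

log_3 9 = 2, and f(n) = 6 · n^2 = Θ(n^(log_3 9)). This is Case 2 of the master theorem: T(n) = Θ(f(n) · log n) = Θ(n^2 log n).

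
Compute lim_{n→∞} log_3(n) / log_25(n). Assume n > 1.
lim = ln(25) / ln(3) = log_3(25)

Change of base: log_3(n) = ln n / ln 3 and log_25(n) = ln n / ln 25. The ratio is (ln n / ln 3) · (ln 25 / ln n) = ln 25 / ln 3, a constant independent of n. So the limit is ln 25 / ln 3 = log_3(25).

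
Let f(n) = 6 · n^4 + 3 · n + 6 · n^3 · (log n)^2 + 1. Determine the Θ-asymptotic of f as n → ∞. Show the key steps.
f(n) ∈ Θ(n^4)

Compare the terms by growth order. For large n, n^a · (log n)^b dominates n^a' · (log n)^b' iff a > a', or (a = a' and b > b'). Ranking the 4 terms shows the dominant one is 6 · n^4. Hence f(n) ∈ Θ(n^4).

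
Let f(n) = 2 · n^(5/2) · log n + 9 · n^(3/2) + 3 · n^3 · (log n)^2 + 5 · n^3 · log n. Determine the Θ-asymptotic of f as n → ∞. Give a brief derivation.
f(n) ∈ Θ(n^3 · (log n)^2)

Compare the terms by growth order. For large n, n^a · (log n)^b dominates n^a' · (log n)^b' iff a > a', or (a = a' and b > b'). Ranking the 4 terms shows the dominant one is 3 · n^3 · (log n)^2. Hence f(n) ∈ Θ(n^3 · (log n)^2).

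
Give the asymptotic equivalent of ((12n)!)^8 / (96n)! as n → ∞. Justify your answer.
((12n)!)^8/(96n)! ~ ((2π·12n)^(7/2) / sqrt(8)) · 8^(−8·12n)  →  0

Write N = 12n. Stirling: N! ~ sqrt(2π N)(N/e)^N and (8N)! ~ sqrt(2π·8N)·(8N/e)^(8N).
  (N!)^8/(8N)! ~ (2π N)^(8/2) (N/e)^(8N) / [sqrt(2π·8N) (8N/e)^(8N)]
     = (2π N)^(8/2) / sqrt(2π·8N) · (N/(8N))^(8N)
     = (2π N)^((8−1)/2) / sqrt(8) · 8^(−8N).
Since 8^8 > 1, the factor 8^(−8N) decays exponentially, so the ratio → 0. Substituting N = 12n gives the stated form.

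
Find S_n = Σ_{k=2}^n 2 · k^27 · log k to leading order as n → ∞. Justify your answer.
S_n ~ n^28 log n / 14 − n^28 / 392

By integral comparison, S_n = ∫_1^n 2 · x^27 · log x dx + O(n^27 · log n). For the integral, ∫ x^27 log x dx = n^28 log n / 28 − n^28/784 (integration by parts). Hence S_n ~ n^28 log n / 14 − n^28 / 392.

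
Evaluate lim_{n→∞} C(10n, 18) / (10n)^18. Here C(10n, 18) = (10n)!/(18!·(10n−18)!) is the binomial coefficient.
lim = 1/18! = 1/6402373705728000

With N = 10n → ∞: C(N, 18) / N^18 = [N(N−1)…(N−17)] / (18! · N^18) = (1/18!) · 1 · (1 − 1/(10n)) · … · (1 − 17/(10n)). Each factor → 1 as N → ∞, so the limit is 1/18! = 1/6402373705728000.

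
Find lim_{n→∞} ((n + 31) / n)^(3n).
lim = e^93

Rewrite as (1 + 31/n)^(3n). By the standard limit (1 + x/n)^n → e^x, we have (1 + 31/n)^n → e^31, and raising to the 3rd power gives e^93.
More precisely, ln[(1 + 31/n)^(3n)] = 3n · ln(1 + 31/n) = 3n · (31/n + O(1/n^2)) = 93 + O(1/n) → 93.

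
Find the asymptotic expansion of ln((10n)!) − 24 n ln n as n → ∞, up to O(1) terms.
ln((10n)!) − 24 n ln n = −14 n ln n + 10(ln 10 − 1) n + (1/2) ln(2π·10n) + O(1/n)

Stirling: ln((10n)!) = 10n ln(10n) − 10n + (1/2) ln(2π·10n) + O(1/n).
Expand 10n ln(10n) = 10n (ln n + ln 10) = 10n ln n + 10n ln 10.
Subtract 24n ln n: leading term is (10 − 24) n ln n = −14 n ln n. The next term is 10n ln 10 − 10n = 10(ln 10 − 1) n. Then the (1/2) ln(2π·10n) correction.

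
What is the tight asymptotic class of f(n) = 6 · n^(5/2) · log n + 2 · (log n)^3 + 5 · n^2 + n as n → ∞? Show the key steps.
f(n) ∈ Θ(n^(5/2) · log n)

Compare the terms by growth order. For large n, n^a · (log n)^b dominates n^a' · (log n)^b' iff a > a', or (a = a' and b > b'). Ranking the 4 terms shows the dominant one is 6 · n^(5/2) · log n. Hence f(n) ∈ Θ(n^(5/2) · log n).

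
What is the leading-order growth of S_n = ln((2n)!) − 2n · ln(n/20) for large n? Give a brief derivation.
S_n ~ 2n · (ln 40 − 1) + O(ln n)

Stirling: ln((2n)!) = 2n ln(2n) − 2n + O(ln n).
  S_n = 2n ln(2n) − 2n − 2n ln(n/20) + O(ln n)
      = 2n ln(2n) − 2n ln n + 2n ln 20 − 2n + O(ln n)
      = 2n ln 2 + 2n ln 20 − 2n + O(ln n)
      = 2n (ln 40 − 1) + O(ln n).
Numerically ln(40) − 1 ≈ 2.6889.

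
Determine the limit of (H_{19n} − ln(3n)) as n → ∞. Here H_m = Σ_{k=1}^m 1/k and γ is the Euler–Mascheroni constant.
lim = ln(19/3) + γ

By Euler-Maclaurin, H_m = ln m + γ + O(1/m). So
  H_{19n} − ln(3n) = ln(19n) + γ − ln(3n) + O(1/n)
                       = ln(19/3) + γ + O(1/n).
Hence the limit is ln(19/3) + γ.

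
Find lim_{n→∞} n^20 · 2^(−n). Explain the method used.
lim = 0

Exponentials with base > 1 dominate every fixed polynomial: for any fixed c, n^c / 2^n → 0 as n → ∞ (e.g. by the ratio test, or by writing 2^n = e^(n ln 2) and noting e^(n ln 2) / n^c → ∞). Hence n^20 · 2^(−n) = n^20 / 2^n → 0.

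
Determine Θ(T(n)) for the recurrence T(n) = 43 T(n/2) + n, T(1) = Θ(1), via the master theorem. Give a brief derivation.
T(n) = Θ(n^(log_2 43))

Master theorem: compare f(n) = n to n^(log_2 43) where log_2 43 ≈ 5.426. Since 1 < log_2 43, we have f(n) = O(n^(log_2 43 − ε)) for some ε > 0 — Case 1. Hence T(n) = Θ(n^(log_2 43)).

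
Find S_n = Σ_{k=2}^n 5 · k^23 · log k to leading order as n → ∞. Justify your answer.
S_n ~ 5 · n^24 log n / 24 − 5 · n^24 / 576

By integral comparison, S_n = ∫_1^n 5 · x^23 · log x dx + O(n^23 · log n). For the integral, ∫ x^23 log x dx = n^24 log n / 24 − n^24/576 (integration by parts). Hence S_n ~ 5 · n^24 log n / 24 − 5 · n^24 / 576.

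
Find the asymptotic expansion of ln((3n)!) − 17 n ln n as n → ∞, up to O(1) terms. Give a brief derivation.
ln((3n)!) − 17 n ln n = −14 n ln n + 3(ln 3 − 1) n + (1/2) ln(2π·3n) + O(1/n)

Stirling: ln((3n)!) = 3n ln(3n) − 3n + (1/2) ln(2π·3n) + O(1/n).
Expand 3n ln(3n) = 3n (ln n + ln 3) = 3n ln n + 3n ln 3.
Subtract 17n ln n: leading term is (3 − 17) n ln n = −14 n ln n. The next term is 3n ln 3 − 3n = 3(ln 3 − 1) n. Then the (1/2) ln(2π·3n) correction.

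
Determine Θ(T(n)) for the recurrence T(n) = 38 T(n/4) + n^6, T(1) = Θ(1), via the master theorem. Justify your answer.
T(n) = Θ(n^6)

log_4 38 ≈ 2.624. f(n) = n^6 dominates n^(log_4 38) since 6 > 2.624, and the regularity condition a·f(n/b) = 38·(n/4)^6 = (38/4096)·n^6 ≤ c·f(n) holds with c = 38/4096 ≈ 0.00928 < 1. So this is Case 3: T(n) = Θ(f(n)) = Θ(n^6).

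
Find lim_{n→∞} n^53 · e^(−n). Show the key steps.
lim = 0

Exponentials with base > 1 dominate every fixed polynomial: for any fixed c, n^c / e^n → 0 as n → ∞ (e.g. by the ratio test, or since e^n grows faster than any power of n). Hence n^53 · e^(−n) = n^53 / e^n → 0.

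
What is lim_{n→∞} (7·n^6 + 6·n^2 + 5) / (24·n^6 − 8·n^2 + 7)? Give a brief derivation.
lim = 7/24

For large n the leading n^6 terms dominate both numerator and denominator. Dividing top and bottom by n^6, every other term tends to 0, leaving 7/24.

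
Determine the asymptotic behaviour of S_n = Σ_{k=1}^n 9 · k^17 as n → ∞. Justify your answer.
S_n ~ n^18 / 2

By integral comparison (Euler-Maclaurin), Σ_{k=1}^n 9 · k^17 = 9 · ∫_0^n x^17 dx + O(n^17) = 9 · n^18/18 = n^18 / 2 + O(n^17). (Equivalently, Faulhaber's formula gives the same leading term.)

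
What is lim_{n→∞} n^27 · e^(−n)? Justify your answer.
lim = 0

Exponentials with base > 1 dominate every fixed polynomial: for any fixed c, n^c / e^n → 0 as n → ∞ (e.g. by the ratio test, or since e^n grows faster than any power of n). Hence n^27 · e^(−n) = n^27 / e^n → 0.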